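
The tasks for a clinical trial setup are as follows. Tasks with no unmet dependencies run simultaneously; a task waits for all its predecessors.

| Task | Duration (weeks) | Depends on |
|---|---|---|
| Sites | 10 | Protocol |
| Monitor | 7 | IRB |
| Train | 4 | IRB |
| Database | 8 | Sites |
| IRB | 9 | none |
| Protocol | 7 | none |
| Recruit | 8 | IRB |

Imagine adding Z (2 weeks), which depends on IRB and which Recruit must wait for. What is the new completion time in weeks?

25

Originally the clinical trial setup takes 25 weeks.
With Z inserted, Recruit now waits for max(IRB, Z).
New critical path: Protocol→Sites→Database = 7+10+8 = 25 ⇒ 25 weeks.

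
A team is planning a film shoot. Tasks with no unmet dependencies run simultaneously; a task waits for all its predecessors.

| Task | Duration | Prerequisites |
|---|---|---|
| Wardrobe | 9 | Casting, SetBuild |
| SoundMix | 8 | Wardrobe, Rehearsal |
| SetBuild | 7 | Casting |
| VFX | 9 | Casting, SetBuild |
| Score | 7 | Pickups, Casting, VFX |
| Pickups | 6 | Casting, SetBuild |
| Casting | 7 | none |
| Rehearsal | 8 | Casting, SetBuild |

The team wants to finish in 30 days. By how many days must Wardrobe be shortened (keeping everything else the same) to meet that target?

Current finish: 31 days; target: 30.
Wardrobe is on every critical path, so each day cut from Wardrobe cuts the finish by one (this holds down to a finish of 30).
Need 31 − 30 = 1 day off Wardrobe → Wardrobe becomes 8 days, finish becomes 30.

1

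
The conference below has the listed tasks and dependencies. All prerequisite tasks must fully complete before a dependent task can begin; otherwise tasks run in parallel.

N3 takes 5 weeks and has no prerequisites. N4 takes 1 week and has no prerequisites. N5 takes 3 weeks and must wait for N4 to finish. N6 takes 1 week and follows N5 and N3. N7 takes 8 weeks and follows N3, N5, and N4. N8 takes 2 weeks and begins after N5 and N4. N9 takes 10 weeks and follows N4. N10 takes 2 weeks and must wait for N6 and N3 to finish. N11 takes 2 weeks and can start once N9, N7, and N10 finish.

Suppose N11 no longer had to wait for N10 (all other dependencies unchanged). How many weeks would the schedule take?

15

With the dependency in place, N3→N7→N11 = 5+8+2 = 15 sets the finish at 15 weeks.
Dropping N10→N11 doesn't change N11's earliest start (13); another predecessor still binds.
After: N3→N7→N11 = 5+8+2 = 15 → 15 weeks.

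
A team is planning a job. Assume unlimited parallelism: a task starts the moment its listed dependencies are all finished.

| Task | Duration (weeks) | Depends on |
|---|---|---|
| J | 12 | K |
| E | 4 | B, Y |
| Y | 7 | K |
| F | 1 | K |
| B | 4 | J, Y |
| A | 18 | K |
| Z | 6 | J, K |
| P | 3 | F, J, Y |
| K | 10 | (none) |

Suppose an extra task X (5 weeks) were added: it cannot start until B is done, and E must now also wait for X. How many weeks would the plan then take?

Originally the plan takes 30 weeks.
With X inserted, E now waits for max(B, Y, X).
New critical path: K→J→B→X→E = 10+12+4+5+4 = 35 ⇒ 35 weeks.

35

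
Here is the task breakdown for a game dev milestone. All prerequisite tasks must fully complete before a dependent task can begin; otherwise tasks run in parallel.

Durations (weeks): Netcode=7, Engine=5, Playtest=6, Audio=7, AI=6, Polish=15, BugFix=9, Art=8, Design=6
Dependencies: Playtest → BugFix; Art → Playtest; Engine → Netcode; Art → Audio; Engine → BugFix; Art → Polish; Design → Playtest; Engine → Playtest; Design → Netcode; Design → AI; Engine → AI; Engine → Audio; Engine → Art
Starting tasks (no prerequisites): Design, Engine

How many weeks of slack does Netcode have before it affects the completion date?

The longest chain is Engine→Art→Playtest→BugFix = 5+8+6+9 = 28; overall finish 28 weeks.
The longest chain containing Netcode totals 13 weeks.
Float = 28 − 13 = 15.

15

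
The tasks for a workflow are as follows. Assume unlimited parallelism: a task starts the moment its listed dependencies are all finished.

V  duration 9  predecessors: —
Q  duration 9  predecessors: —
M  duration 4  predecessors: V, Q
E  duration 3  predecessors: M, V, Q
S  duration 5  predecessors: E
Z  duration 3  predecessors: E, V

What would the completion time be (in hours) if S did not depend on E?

19

Original critical path: V→M→E→S = 9+4+3+5 = 21 ⇒ 21 hours.
Without E→S, S's earliest start moves from 16 to 0.
After: V→M→E→Z = 9+4+3+3 = 19 → 19 hours.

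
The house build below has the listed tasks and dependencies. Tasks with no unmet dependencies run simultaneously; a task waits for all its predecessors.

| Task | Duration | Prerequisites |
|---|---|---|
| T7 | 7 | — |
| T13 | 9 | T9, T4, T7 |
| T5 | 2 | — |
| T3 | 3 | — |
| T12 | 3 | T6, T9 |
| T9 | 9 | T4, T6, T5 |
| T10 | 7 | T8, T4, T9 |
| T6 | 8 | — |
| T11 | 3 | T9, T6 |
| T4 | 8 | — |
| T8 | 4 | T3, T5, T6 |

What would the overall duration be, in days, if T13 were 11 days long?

28

As given, the longest chain is T4→T9→T13 = 8+9+9 = 26, so the finish is 26 days.
T13 is on the critical path; changing it to 11 makes that path 28 days.
No other chain overtakes it, so the finish is 28 days.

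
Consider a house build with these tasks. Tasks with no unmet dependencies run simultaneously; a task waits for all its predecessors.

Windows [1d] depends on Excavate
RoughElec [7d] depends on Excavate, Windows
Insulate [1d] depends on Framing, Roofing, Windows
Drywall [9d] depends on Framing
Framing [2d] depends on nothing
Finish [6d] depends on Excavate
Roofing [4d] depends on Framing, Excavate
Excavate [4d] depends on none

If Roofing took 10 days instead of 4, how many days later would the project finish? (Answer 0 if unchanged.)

3

The binding path is Excavate→Windows→RoughElec = 4+1+7 = 12; finish at 12 days.
The longest path through Roofing is only 9 days, so Roofing has float 3.
The binding chain switches to Excavate→Roofing→Insulate = 4+10+1 = 15; finish 15 days.
Change in finish: 15 − 12 = +3 days.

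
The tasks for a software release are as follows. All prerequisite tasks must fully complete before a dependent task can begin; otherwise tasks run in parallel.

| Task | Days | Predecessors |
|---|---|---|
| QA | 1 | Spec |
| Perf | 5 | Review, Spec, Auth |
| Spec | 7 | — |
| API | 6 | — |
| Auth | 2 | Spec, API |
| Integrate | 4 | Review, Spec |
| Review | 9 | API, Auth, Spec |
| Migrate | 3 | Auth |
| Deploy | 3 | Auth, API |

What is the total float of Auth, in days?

0

Spec→Auth→Review→Perf = 7+2+9+5 = 23 sets the makespan at 23 days.
The longest chain containing Auth totals 23 days.
So Auth can slip 9 − 9 = 0 days.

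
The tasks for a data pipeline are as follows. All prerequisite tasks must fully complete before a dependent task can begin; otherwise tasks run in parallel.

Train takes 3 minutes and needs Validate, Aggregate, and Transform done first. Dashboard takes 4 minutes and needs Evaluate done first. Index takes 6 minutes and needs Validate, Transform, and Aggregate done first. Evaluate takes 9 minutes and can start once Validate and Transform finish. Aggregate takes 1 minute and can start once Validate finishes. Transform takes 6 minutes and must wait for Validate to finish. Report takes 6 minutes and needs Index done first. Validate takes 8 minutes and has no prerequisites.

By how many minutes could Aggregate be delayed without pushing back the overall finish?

The longest chain is Validate→Transform→Evaluate→Dashboard = 8+6+9+4 = 27; overall finish 27 minutes.
Aggregate finishes as early as 9 and must finish by 15.
Slack of Aggregate = 14 − 8 = 6 minutes.

6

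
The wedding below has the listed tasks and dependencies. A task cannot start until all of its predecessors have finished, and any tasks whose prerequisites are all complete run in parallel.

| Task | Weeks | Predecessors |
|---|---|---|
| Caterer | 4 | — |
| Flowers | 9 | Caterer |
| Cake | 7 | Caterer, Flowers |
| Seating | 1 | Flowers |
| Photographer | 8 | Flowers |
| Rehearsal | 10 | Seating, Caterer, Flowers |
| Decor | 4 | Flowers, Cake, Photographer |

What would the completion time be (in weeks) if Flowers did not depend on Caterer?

Before: longest chain Caterer→Flowers→Photographer→Decor = 4+9+8+4 = 25, finish 25.
Without Caterer→Flowers, Flowers's earliest start moves from 4 to 0.
The longest chain is now Flowers→Photographer→Decor = 9+8+4 = 21, so the project takes 21 weeks.

21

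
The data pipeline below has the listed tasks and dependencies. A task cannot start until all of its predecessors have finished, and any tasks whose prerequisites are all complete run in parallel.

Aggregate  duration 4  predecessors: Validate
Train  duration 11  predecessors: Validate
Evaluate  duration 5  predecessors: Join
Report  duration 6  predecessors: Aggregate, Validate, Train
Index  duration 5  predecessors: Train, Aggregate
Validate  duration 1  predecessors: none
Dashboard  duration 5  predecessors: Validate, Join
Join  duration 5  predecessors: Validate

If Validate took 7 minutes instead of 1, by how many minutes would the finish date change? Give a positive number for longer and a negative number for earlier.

Baseline: Validate→Train→Report = 1+11+6 = 18 → 18 minutes.
Validate is on the critical path; changing it to 7 makes that path 24 minutes.
That remains the longest chain; total 24 minutes.
Change in finish: 24 − 18 = +6 minutes.

6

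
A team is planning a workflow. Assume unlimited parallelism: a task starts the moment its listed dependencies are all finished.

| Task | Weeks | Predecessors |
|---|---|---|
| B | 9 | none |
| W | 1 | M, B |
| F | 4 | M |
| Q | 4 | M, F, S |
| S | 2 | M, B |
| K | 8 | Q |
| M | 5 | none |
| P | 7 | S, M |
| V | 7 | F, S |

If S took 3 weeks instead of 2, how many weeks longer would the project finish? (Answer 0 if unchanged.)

Actual critical path: B→S→Q→K = 9+2+4+8 = 23 ⇒ 23 weeks.
S is on the critical path; changing it to 3 makes that path 24 weeks.
That remains the longest chain; total 24 weeks.
Change in finish: 24 − 23 = +1 weeks.

1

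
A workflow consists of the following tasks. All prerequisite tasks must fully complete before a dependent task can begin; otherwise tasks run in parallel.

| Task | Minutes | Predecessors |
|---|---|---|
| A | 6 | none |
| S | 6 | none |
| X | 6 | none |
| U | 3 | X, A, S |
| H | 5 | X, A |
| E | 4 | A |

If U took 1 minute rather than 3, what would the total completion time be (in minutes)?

11

The binding path is A→H = 6+5 = 11; finish at 11 minutes.
U has 2 minutes of float (longest path through it is 9).
That remains the longest chain; total 11 minutes.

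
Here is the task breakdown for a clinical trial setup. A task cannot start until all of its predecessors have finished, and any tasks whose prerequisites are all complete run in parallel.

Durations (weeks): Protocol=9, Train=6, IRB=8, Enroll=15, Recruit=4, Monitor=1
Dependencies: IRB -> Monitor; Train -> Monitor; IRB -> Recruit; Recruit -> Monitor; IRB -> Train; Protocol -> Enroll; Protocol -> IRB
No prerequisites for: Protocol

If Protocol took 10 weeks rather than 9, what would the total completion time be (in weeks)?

25

Baseline: Protocol→IRB→Train→Monitor = 9+8+6+1 = 24 → 24 weeks.
Protocol is on the critical path; changing it to 10 makes that path 25 weeks.
No other chain overtakes it, so the finish is 25 weeks.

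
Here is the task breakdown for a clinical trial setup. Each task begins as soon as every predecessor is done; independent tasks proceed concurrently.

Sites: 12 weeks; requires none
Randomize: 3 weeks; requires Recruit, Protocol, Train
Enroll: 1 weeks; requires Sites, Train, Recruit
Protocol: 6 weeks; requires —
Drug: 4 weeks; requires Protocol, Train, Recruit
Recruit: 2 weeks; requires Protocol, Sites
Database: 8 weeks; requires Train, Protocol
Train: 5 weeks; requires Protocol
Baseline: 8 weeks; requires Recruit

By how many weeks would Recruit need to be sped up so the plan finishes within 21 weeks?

Current finish: 22 weeks; target: 21.
Recruit is on every critical path, so each week cut from Recruit cuts the finish by one (this holds down to a finish of 21).
Need 22 − 21 = 1 week off Recruit → Recruit becomes 1 week, finish becomes 21.

1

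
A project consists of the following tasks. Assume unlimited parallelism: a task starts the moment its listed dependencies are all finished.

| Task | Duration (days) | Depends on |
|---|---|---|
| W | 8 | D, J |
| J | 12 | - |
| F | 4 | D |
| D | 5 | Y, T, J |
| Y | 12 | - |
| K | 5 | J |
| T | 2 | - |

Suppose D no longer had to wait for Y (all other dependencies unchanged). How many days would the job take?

25

Before: longest chain J→D→W = 12+5+8 = 25, finish 25.
Dropping Y→D doesn't change D's earliest start (12); another predecessor still binds.
New critical path: J→D→W = 12+5+8 = 25 ⇒ 25 days.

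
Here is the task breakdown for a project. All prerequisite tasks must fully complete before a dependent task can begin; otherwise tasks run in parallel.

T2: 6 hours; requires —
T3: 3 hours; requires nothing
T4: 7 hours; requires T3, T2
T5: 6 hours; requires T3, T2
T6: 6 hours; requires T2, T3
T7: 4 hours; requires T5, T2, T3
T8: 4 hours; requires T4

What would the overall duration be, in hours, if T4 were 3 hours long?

16

The binding path is T2→T4→T8 = 6+7+4 = 17; finish at 17 hours.
T4 is on the critical path; changing it to 3 makes that path 13 hours.
New critical path: T2→T5→T7 = 6+6+4 = 16 ⇒ 16 hours.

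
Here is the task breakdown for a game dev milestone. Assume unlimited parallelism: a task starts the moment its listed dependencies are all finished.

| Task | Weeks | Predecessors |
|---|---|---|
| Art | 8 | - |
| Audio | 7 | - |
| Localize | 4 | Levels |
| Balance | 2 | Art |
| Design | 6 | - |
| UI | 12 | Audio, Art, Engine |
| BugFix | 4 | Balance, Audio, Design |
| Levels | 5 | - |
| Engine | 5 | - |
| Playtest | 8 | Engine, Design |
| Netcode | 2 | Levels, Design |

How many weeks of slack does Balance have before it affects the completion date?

Critical path: Art→UI = 8+12 = 20, so the finish is 20 weeks.
Balance finishes as early as 10 and must finish by 16.
Slack of Balance = 14 − 8 = 6 weeks.

6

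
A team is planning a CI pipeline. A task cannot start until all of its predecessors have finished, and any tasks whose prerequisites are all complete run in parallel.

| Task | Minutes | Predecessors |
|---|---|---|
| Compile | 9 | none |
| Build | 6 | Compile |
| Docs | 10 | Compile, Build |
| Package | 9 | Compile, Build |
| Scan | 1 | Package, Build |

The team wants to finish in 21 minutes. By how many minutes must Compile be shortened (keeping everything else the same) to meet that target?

4

Current finish: 25 minutes; target: 21.
Compile is on every critical path, so each minute cut from Compile cuts the finish by one (this holds down to a finish of 17).
Need 25 − 21 = 4 minutes off Compile → Compile becomes 5 minutes, finish becomes 21.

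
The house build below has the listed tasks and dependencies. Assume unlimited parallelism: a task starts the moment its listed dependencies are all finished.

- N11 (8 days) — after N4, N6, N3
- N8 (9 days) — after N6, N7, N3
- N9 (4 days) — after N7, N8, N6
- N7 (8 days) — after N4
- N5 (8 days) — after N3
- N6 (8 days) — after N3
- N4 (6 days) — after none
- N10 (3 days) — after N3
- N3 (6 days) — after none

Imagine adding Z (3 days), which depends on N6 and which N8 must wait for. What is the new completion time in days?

30

Originally the house build takes 27 days.
With Z inserted, N8 now waits for max(N6, N7, N3, Z).
New critical path: N3→N6→Z→N8→N9 = 6+8+3+9+4 = 30 ⇒ 30 days.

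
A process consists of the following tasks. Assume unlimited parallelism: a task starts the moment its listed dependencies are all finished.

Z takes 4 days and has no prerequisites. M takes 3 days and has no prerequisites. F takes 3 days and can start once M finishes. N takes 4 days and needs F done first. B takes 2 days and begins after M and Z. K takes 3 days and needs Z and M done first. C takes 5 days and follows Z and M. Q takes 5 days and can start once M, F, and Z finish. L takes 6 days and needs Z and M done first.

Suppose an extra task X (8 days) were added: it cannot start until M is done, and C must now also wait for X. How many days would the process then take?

16

Originally the process takes 11 days.
With X inserted, C now waits for max(Z, M, X).
New critical path: M→X→C = 3+8+5 = 16 ⇒ 16 days.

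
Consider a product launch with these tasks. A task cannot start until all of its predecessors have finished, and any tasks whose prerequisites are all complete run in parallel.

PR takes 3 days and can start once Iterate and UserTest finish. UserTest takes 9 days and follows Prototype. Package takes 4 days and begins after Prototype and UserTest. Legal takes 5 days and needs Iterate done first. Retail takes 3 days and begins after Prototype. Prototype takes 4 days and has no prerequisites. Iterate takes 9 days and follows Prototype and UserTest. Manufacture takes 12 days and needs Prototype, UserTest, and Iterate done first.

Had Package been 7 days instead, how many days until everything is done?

The binding path is Prototype→UserTest→Iterate→Manufacture = 4+9+9+12 = 34; finish at 34 days.
Package has 17 days of float (longest path through it is 17).
No other chain overtakes it, so the finish is 34 days.

34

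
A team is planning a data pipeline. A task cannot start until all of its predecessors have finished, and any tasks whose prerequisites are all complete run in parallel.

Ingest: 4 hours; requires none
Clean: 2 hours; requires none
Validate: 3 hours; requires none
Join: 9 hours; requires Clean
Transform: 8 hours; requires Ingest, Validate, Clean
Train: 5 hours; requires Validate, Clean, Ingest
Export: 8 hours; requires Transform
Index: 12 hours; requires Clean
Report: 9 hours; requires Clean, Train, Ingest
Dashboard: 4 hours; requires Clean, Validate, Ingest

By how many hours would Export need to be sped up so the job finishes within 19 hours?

1

Current finish: 20 hours; target: 19.
Export is on every critical path, so each hour cut from Export cuts the finish by one (this holds down to a finish of 18).
Need 20 − 19 = 1 hour off Export → Export becomes 7 hours, finish becomes 19.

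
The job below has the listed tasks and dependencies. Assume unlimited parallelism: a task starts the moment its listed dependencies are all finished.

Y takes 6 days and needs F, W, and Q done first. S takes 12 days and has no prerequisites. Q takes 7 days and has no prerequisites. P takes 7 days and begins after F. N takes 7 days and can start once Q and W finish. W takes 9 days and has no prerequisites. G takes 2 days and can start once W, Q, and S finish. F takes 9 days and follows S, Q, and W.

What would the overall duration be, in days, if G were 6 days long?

28

The binding path is S→F→P = 12+9+7 = 28; finish at 28 days.
The longest path through G is only 14 days, so G has float 14.
No other chain overtakes it, so the finish is 28 days.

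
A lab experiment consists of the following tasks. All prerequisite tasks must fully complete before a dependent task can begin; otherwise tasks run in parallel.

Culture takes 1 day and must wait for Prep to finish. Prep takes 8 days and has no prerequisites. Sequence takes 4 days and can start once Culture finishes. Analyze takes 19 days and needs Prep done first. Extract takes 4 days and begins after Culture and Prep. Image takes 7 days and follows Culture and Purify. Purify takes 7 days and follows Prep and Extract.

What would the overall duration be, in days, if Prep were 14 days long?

Baseline: Prep→Culture→Extract→Purify→Image = 8+1+4+7+7 = 27 → 27 days.
Prep is on the critical path; changing it to 14 makes that path 33 days.
No other chain overtakes it, so the finish is 33 days.

33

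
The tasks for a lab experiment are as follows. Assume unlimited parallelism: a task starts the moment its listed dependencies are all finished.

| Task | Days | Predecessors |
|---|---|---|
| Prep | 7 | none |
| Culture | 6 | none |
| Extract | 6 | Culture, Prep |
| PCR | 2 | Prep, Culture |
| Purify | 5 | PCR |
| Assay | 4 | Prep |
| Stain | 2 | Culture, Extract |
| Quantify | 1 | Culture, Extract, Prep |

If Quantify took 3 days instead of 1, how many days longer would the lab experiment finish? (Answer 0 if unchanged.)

As given, the longest chain is Prep→Extract→Stain = 7+6+2 = 15, so the finish is 15 days.
Quantify is off the critical path — its longest chain is 14 days, giving 1 of slack.
New critical path: Prep→Extract→Quantify = 7+6+3 = 16 ⇒ 16 days.
Change in finish: 16 − 15 = +1 days.

1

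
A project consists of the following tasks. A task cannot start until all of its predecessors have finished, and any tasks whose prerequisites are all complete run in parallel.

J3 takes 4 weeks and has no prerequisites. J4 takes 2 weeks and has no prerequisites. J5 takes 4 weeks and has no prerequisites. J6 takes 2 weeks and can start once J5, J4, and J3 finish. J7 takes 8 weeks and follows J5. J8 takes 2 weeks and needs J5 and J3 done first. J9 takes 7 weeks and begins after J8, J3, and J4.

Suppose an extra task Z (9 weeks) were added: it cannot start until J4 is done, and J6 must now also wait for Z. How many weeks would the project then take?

Originally the project takes 13 weeks.
With Z inserted, J6 now waits for max(J5, J4, J3, Z).
New critical path: J3→J8→J9 = 4+2+7 = 13 ⇒ 13 weeks.

13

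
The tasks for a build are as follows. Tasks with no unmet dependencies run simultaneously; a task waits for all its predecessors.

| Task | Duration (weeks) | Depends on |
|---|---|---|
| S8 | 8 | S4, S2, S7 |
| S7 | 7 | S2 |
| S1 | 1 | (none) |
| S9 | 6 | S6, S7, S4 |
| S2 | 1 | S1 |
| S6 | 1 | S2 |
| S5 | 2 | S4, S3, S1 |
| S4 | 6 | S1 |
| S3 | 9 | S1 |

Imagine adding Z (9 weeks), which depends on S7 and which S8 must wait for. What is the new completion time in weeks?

Originally the plan takes 17 weeks.
With Z inserted, S8 now waits for max(S4, S2, S7, Z).
New critical path: S1→S2→S7→Z→S8 = 1+1+7+9+8 = 26 ⇒ 26 weeks.

26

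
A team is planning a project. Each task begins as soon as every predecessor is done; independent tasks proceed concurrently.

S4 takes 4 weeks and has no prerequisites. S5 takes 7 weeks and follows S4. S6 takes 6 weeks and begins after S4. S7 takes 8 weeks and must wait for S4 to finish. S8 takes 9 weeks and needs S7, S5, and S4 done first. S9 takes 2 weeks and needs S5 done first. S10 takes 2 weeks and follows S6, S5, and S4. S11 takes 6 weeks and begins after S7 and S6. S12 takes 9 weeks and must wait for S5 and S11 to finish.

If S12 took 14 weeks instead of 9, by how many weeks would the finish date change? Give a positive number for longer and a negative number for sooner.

5

The binding path is S4→S7→S11→S12 = 4+8+6+9 = 27; finish at 27 weeks.
S12 lies on that path, so at 14 weeks the path becomes 32 weeks.
That remains the longest chain; total 32 weeks.
Change in finish: 32 − 27 = +5 weeks.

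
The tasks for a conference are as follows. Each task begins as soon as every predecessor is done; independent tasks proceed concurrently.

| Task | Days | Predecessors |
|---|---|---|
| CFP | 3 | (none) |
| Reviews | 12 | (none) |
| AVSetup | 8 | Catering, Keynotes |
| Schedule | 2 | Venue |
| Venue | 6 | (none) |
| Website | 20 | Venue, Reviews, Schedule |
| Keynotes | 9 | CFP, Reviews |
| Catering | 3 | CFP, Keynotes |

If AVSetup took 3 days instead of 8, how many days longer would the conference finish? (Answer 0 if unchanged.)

0

Critical path before the change: Reviews→Keynotes→Catering→AVSetup = 12+9+3+8 = 32 giving 32 days.
Since AVSetup is critical, the -5 change carries straight to that chain (now 27 days).
Now Reviews→Website = 12+20 = 32 is longest, so the finish becomes 32 days.
Change in finish: 32 − 32 = +0 days.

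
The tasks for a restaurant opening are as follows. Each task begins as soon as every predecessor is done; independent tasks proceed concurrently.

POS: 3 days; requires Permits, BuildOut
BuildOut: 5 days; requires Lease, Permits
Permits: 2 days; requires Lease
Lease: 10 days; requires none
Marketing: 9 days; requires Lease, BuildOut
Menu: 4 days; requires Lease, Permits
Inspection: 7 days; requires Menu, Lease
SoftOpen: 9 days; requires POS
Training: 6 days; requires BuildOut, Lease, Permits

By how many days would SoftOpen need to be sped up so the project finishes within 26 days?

3

Current finish: 29 days; target: 26.
SoftOpen is on every critical path, so each day cut from SoftOpen cuts the finish by one (this holds down to a finish of 26).
Need 29 − 26 = 3 days off SoftOpen → SoftOpen becomes 6 days, finish becomes 26.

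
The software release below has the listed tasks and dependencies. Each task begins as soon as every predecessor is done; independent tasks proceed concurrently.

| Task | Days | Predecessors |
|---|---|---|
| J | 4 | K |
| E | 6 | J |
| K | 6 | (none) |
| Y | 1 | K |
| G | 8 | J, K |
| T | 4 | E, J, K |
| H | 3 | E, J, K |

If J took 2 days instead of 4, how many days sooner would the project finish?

2

Actual critical path: K→J→E→T = 6+4+6+4 = 20 ⇒ 20 days.
Since J is critical, the -2 change carries straight to that chain (now 18 days).
The critical path is still K→J→E→T; finish is now 18 days.
Change in finish: 18 − 20 = -2 days.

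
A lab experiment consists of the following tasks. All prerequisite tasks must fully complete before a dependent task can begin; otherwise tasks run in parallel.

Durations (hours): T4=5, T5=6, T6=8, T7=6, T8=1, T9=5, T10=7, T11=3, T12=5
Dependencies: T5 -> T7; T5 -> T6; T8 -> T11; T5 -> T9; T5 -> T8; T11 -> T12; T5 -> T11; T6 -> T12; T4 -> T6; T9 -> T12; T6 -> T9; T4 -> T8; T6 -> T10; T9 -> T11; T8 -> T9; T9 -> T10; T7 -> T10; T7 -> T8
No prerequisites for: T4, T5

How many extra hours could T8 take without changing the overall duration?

T5→T6→T9→T11→T12 = 6+8+5+3+5 = 27 sets the makespan at 27 hours.
T8 finishes as early as 13 and must finish by 14.
Float = 27 − 26 = 1.

1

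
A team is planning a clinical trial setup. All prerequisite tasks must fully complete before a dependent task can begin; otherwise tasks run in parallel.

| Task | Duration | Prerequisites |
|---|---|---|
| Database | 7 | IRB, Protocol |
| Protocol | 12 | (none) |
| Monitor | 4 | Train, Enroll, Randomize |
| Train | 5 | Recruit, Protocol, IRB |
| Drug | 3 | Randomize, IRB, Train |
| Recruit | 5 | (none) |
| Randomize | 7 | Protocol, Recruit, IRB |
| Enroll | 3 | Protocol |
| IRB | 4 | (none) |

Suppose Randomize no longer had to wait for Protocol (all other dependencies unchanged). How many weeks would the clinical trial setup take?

Before: longest chain Protocol→Randomize→Monitor = 12+7+4 = 23, finish 23.
Without Protocol→Randomize, Randomize's earliest start moves from 12 to 5.
The longest chain is now Protocol→Train→Monitor = 12+5+4 = 21, so the clinical trial setup takes 21 weeks.

21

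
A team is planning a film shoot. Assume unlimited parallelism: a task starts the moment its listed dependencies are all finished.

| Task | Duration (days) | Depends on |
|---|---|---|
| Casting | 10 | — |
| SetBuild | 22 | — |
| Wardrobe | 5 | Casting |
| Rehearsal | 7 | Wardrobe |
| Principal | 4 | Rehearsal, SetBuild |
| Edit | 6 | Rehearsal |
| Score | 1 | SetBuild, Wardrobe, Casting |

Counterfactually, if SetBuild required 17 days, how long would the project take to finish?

Critical path before the change: Casting→Wardrobe→Rehearsal→Edit = 10+5+7+6 = 28 giving 28 days.
SetBuild is off the critical path — its longest chain is 26 days, giving 2 of slack.
The critical path is still Casting→Wardrobe→Rehearsal→Edit; finish is now 28 days.

28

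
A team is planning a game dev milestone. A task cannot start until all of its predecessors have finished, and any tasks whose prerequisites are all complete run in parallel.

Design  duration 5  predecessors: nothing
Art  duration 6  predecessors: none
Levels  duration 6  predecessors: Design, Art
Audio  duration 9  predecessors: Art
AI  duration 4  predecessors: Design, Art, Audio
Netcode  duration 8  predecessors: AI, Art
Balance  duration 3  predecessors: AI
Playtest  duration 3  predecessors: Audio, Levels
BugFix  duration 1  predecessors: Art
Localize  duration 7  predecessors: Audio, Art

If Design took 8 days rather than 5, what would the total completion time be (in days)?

Baseline: Art→Audio→AI→Netcode = 6+9+4+8 = 27 → 27 days.
The longest path through Design is only 17 days, so Design has float 10.
That remains the longest chain; total 27 days.

27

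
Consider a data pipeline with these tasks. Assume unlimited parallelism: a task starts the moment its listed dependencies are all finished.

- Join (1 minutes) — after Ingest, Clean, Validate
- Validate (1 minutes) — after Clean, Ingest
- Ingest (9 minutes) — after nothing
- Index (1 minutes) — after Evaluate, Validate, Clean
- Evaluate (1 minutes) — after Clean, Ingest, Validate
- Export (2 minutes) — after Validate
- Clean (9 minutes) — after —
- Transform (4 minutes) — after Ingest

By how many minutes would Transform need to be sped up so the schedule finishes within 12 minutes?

Current finish: 13 minutes; target: 12.
Transform is on every critical path, so each minute cut from Transform cuts the finish by one (this holds down to a finish of 12).
Need 13 − 12 = 1 minute off Transform → Transform becomes 3 minutes, finish becomes 12.

1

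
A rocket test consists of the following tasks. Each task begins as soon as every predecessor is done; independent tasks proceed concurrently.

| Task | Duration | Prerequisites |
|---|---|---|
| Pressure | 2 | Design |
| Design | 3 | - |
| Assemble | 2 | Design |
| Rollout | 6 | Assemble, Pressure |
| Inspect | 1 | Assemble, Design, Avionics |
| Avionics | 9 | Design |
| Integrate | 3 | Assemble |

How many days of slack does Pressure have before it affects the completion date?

2

Critical path: Design→Avionics→Inspect = 3+9+1 = 13, so the finish is 13 days.
Longest path through Pressure: 11 days (earliest finish 5, latest finish 7).
Float = 13 − 11 = 2.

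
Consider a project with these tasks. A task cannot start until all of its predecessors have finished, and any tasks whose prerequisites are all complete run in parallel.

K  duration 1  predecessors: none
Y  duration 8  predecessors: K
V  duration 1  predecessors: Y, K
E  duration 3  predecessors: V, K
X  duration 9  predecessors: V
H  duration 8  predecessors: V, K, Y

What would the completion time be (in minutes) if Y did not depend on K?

18

Before: longest chain K→Y→V→X = 1+8+1+9 = 19, finish 19.
Without K→Y, Y's earliest start moves from 1 to 0.
The longest chain is now Y→V→X = 8+1+9 = 18, so the job takes 18 minutes.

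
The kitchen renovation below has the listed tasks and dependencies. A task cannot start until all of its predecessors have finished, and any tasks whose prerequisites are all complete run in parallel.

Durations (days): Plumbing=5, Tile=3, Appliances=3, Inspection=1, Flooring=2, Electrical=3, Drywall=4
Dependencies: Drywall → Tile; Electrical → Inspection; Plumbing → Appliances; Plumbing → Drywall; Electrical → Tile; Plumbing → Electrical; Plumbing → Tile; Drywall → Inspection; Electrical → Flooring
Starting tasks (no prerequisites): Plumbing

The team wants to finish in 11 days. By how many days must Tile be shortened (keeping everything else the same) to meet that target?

Current finish: 12 days; target: 11.
Tile is on every critical path, so each day cut from Tile cuts the finish by one (this holds down to a finish of 10).
Need 12 − 11 = 1 day off Tile → Tile becomes 2 days, finish becomes 11.

1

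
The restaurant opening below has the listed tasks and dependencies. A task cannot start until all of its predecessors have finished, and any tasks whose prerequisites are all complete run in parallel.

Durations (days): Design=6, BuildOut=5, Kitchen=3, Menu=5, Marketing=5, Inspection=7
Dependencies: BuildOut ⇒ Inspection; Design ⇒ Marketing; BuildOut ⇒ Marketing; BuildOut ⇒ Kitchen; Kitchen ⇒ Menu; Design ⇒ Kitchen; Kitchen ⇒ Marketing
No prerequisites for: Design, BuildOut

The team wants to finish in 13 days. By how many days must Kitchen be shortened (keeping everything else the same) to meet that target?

1

Current finish: 14 days; target: 13.
Kitchen is on every critical path, so each day cut from Kitchen cuts the finish by one (this holds down to a finish of 12).
Need 14 − 13 = 1 day off Kitchen → Kitchen becomes 2 days, finish becomes 13.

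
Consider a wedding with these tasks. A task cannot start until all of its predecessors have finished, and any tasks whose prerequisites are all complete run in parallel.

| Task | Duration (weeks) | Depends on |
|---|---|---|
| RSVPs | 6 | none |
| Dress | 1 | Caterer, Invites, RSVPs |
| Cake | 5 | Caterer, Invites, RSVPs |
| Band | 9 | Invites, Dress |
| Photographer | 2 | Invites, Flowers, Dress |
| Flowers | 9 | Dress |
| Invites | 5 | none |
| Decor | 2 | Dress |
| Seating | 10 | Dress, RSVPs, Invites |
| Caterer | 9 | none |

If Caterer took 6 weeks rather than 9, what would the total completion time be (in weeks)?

Critical path before the change: Caterer→Dress→Flowers→Photographer = 9+1+9+2 = 21 giving 21 weeks.
Since Caterer is critical, the -3 change carries straight to that chain (now 18 weeks).
That remains the longest chain; total 18 weeks.

18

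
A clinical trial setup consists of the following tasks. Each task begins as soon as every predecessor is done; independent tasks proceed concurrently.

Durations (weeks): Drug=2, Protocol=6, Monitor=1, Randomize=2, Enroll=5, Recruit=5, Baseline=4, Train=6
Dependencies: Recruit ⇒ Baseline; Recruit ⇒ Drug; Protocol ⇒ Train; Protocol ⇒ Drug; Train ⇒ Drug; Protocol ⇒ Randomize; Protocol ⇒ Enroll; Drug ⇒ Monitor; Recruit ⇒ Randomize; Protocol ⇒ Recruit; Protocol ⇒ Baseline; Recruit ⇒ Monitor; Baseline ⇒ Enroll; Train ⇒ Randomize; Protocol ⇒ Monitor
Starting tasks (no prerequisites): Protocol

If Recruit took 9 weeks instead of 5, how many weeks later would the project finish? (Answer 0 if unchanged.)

4

As given, the longest chain is Protocol→Recruit→Baseline→Enroll = 6+5+4+5 = 20, so the finish is 20 weeks.
Since Recruit is critical, the +4 change carries straight to that chain (now 24 weeks).
The critical path is still Protocol→Recruit→Baseline→Enroll; finish is now 24 weeks.
Change in finish: 24 − 20 = +4 weeks.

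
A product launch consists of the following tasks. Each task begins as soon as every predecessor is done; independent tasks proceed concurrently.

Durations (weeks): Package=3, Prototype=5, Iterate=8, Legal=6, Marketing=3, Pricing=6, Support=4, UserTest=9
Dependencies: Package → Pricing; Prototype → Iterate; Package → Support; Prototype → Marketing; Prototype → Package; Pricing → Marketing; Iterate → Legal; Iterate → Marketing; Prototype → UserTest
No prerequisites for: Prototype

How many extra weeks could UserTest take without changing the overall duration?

5

Prototype→Iterate→Legal = 5+8+6 = 19 sets the makespan at 19 weeks.
Longest path through UserTest: 14 weeks (earliest finish 14, latest finish 19).
Slack of UserTest = 10 − 5 = 5 weeks.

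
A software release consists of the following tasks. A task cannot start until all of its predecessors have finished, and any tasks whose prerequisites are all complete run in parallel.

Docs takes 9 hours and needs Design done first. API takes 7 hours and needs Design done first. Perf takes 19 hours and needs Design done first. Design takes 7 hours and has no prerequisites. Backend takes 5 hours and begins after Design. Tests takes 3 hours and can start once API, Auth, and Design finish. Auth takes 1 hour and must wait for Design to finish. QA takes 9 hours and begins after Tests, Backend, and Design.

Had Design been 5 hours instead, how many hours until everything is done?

24

As given, the longest chain is Design→API→Tests→QA = 7+7+3+9 = 26, so the finish is 26 hours.
Design is on the critical path; changing it to 5 makes that path 24 hours.
The critical path is still Design→API→Tests→QA; finish is now 24 hours.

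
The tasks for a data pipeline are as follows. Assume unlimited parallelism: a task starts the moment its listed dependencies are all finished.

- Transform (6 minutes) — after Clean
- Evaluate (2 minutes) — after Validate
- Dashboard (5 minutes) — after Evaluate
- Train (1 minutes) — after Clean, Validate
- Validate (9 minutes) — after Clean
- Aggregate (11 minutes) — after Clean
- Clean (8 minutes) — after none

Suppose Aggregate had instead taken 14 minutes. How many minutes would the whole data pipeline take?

24

As given, the longest chain is Clean→Validate→Evaluate→Dashboard = 8+9+2+5 = 24, so the finish is 24 minutes.
The longest path through Aggregate is only 19 minutes, so Aggregate has float 5.
That remains the longest chain; total 24 minutes.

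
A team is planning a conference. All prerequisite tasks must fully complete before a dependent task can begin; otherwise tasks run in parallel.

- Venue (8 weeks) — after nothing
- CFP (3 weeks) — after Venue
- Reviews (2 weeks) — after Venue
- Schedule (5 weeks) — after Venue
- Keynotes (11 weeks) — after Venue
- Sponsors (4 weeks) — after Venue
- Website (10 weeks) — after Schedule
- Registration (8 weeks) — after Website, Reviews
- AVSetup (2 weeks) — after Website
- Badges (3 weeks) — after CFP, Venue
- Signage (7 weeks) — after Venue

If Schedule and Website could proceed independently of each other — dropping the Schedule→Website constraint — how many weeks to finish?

19

With the dependency in place, Venue→Schedule→Website→Registration = 8+5+10+8 = 31 sets the finish at 31 weeks.
Without Schedule→Website, Website's earliest start moves from 13 to 0.
New critical path: Venue→Keynotes = 8+11 = 19 ⇒ 19 weeks.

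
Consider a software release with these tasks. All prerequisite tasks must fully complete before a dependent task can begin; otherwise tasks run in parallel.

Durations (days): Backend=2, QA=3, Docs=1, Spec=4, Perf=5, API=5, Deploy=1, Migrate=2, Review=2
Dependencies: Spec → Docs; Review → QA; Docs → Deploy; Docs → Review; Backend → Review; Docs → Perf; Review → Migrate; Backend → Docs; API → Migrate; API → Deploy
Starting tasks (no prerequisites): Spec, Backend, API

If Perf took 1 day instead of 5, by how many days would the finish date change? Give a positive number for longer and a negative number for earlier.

Critical path before the change: Spec→Docs→Perf = 4+1+5 = 10 giving 10 days.
Perf lies on that path, so at 1 day the path becomes 6 days.
The binding chain switches to Spec→Docs→Review→QA = 4+1+2+3 = 10; finish 10 days.
Change in finish: 10 − 10 = +0 days.

0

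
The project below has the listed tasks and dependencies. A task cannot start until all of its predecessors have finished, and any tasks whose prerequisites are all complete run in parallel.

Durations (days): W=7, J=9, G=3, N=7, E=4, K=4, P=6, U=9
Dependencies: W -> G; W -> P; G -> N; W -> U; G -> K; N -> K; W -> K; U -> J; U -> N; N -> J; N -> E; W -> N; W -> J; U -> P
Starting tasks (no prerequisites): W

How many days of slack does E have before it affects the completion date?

W→U→N→J = 7+9+7+9 = 32 sets the makespan at 32 days.
The longest chain containing E totals 27 days.
Slack of E = 28 − 23 = 5 days.

5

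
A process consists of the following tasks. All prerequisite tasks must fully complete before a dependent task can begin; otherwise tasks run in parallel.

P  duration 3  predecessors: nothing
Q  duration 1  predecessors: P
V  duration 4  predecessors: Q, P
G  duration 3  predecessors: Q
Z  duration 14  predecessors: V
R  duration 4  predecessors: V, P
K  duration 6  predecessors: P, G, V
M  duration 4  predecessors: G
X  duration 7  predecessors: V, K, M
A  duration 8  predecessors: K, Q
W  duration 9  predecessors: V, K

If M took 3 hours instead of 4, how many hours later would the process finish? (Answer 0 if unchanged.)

The binding path is P→Q→V→K→W = 3+1+4+6+9 = 23; finish at 23 hours.
The longest path through M is only 18 hours, so M has float 5.
No other chain overtakes it, so the finish is 23 hours.
Change in finish: 23 − 23 = +0 hours.

0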